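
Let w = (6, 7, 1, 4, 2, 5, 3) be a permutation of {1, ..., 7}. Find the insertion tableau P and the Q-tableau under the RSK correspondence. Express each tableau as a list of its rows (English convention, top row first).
Insert each entry of the permutation into P by Schensted row insertion, recording in Q the position of each new cell.

Insert 6: appended to row 1. P = [[6]].
Insert 7: appended to row 1. P = [[6, 7]].
Insert 1: 1 bumps 6 from row 1; 6 starts row 2. P = [[1, 7], [6]].
Insert 4: 4 bumps 7 from row 1; 7 appends to row 2. P = [[1, 4], [6, 7]].
Insert 2: 2 bumps 4 from row 1; 4 bumps 6 from row 2; 6 starts row 3. P = [[1, 2], [4, 7], [6]].
Insert 5: appended to row 1. P = [[1, 2, 5], [4, 7], [6]].
Insert 3: 3 bumps 5 from row 1; 5 bumps 7 from row 2; 7 appends to row 3. P = [[1, 2, 3], [4, 5], [6, 7]].

So P = [[1, 2, 3], [4, 5], [6, 7]], Q = [[1, 2, 6], [3, 4], [5, 7]].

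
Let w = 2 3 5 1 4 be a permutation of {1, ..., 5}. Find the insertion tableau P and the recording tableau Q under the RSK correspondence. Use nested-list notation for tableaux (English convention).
Insert each entry of the permutation into P by Schensted row insertion, recording in Q the position of each new cell.

Insert 2: appended to row 1. P = [[2]], Q = [[1]].
Insert 3: appended to row 1. P = [[2, 3]], Q = [[1, 2]].
Insert 5: appended to row 1. P = [[2, 3, 5]], Q = [[1, 2, 3]].
Insert 1: 1 bumps 2 from row 1; 2 starts row 2. P = [[1, 3, 5], [2]], Q = [[1, 2, 3], [4]].
Insert 4: 4 bumps 5 from row 1; 5 appends to row 2. P = [[1, 3, 4], [2, 5]], Q = [[1, 2, 3], [4, 5]].

So P = [[1, 3, 4], [2, 5]], Q = [[1, 2, 3], [4, 5]].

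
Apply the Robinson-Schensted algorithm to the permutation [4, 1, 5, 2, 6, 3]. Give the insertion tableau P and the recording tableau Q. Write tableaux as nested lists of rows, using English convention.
Insert each entry of the permutation into P by Schensted row insertion, recording in Q the position of each new cell.

After inserting 4: P = [[4]].
After inserting 1: P = [[1], [4]].
After inserting 5: P = [[1, 5], [4]].
After inserting 2: P = [[1, 2], [4, 5]].
After inserting 6: P = [[1, 2, 6], [4, 5]].
After inserting 3: P = [[1, 2, 3], [4, 5, 6]].

So P = [[1, 2, 3], [4, 5, 6]], Q = [[1, 3, 5], [2, 4, 6]].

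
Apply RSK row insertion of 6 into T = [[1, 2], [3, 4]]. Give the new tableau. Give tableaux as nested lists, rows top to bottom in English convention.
[[1, 2, 6], [3, 4]]

6 is larger than every entry of row 1, so it is appended to row 1. The new tableau is [[1, 2, 6], [3, 4]].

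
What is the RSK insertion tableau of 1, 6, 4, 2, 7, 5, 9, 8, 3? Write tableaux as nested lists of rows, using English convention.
Insert 1: appended to row 1. P = [[1]].
Insert 6: appended to row 1. P = [[1, 6]].
Insert 4: 4 bumps 6 from row 1; 6 starts row 2. P = [[1, 4], [6]].
Insert 2: 2 bumps 4 from row 1; 4 bumps 6 from row 2; 6 starts row 3. P = [[1, 2], [4], [6]].
Insert 7: appended to row 1. P = [[1, 2, 7], [4], [6]].
Insert 5: 5 bumps 7 from row 1; 7 appends to row 2. P = [[1, 2, 5], [4, 7], [6]].
Insert 9: appended to row 1. P = [[1, 2, 5, 9], [4, 7], [6]].
Insert 8: 8 bumps 9 from row 1; 9 appends to row 2. P = [[1, 2, 5, 8], [4, 7, 9], [6]].
Insert 3: 3 bumps 5 from row 1; 5 bumps 7 from row 2; 7 appends to row 3. P = [[1, 2, 3, 8], [4, 5, 9], [6, 7]].

So P = [[1, 2, 3, 8], [4, 5, 9], [6, 7]].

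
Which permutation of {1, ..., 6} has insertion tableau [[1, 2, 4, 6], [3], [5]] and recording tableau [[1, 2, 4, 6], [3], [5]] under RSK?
Reverse the RSK construction: for i from n down to 1, find the cell of Q containing i, remove the entry at that cell from P, and reverse-bump it up through P; the value ejected from row 1 is w(i).

Step i=6: Q has 6 at row 1, column 4; remove that cell from P, ejecting 6. So w(6) = 6. P is now [[1, 2, 4], [3], [5]].
Step i=5: Q has 5 at row 3, column 1; remove 5 from row 3 of P and reverse-bump: 5 enters row 2 and ejects 3; 3 enters row 1 and ejects 2. So w(5) = 2. P is now [[1, 3, 4], [5]].
Step i=4: Q has 4 at row 1, column 3; remove that cell from P, ejecting 4. So w(4) = 4. P is now [[1, 3], [5]].
Step i=3: Q has 3 at row 2, column 1; remove 5 from row 2 of P and reverse-bump: 5 enters row 1 and ejects 3. So w(3) = 3. P is now [[1, 5]].
Step i=2: Q has 2 at row 1, column 2; remove that cell from P, ejecting 5. So w(2) = 5. P is now [[1]].
Step i=1: Q has 1 at row 1, column 1; remove that cell from P, ejecting 1. So w(1) = 1. P is now [].

So w = 1 5 3 4 2 6.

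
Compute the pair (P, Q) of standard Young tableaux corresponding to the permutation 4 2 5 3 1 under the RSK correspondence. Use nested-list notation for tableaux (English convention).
P = [[1, 3], [2, 5], [4]], Q = [[1, 3], [2, 4], [5]]

Insert each entry of the permutation into P by Schensted row insertion, recording in Q the position of each new cell.

Insert 4: appended to row 1. P = [[4]], Q = [[1]].
Insert 2: 2 bumps 4 from row 1; 4 starts row 2. P = [[2], [4]], Q = [[1], [2]].
Insert 5: appended to row 1. P = [[2, 5], [4]], Q = [[1, 3], [2]].
Insert 3: 3 bumps 5 from row 1; 5 appends to row 2. P = [[2, 3], [4, 5]], Q = [[1, 3], [2, 4]].
Insert 1: 1 bumps 2 from row 1; 2 bumps 4 from row 2; 4 starts row 3. P = [[1, 3], [2, 5], [4]], Q = [[1, 3], [2, 4], [5]].

So P = [[1, 3], [2, 5], [4]], Q = [[1, 3], [2, 4], [5]].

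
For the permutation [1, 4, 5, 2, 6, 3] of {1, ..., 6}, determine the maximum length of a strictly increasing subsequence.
4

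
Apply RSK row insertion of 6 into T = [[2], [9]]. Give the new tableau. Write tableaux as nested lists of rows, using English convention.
[[2, 6], [9]]

6 is larger than every entry of row 1, so it is appended to row 1. The new tableau is [[2, 6], [9]].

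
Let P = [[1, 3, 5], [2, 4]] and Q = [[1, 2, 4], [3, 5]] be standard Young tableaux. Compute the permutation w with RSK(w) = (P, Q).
2 4 1 5 3

Reverse the RSK construction: for i from n down to 1, find the cell of Q containing i, remove the entry at that cell from P, and reverse-bump it up through P; the value ejected from row 1 is w(i).

Step i=5: Q has 5 at row 2, column 2; remove 4 from row 2 of P and reverse-bump: 4 enters row 1 and ejects 3. So w(5) = 3. P is now [[1, 4, 5], [2]].
Step i=4: Q has 4 at row 1, column 3; remove that cell from P, ejecting 5. So w(4) = 5. P is now [[1, 4], [2]].
Step i=3: Q has 3 at row 2, column 1; remove 2 from row 2 of P and reverse-bump: 2 enters row 1 and ejects 1. So w(3) = 1. P is now [[2, 4]].
Step i=2: Q has 2 at row 1, column 2; remove that cell from P, ejecting 4. So w(2) = 4. P is now [[2]].
Step i=1: Q has 1 at row 1, column 1; remove that cell from P, ejecting 2. So w(1) = 2. P is now [].

So w = 2 4 1 5 3.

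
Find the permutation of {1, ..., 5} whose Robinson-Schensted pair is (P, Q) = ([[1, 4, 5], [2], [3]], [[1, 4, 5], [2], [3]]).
Reverse RSK: for i = n, n-1, ..., 1, locate i in Q, remove the corresponding corner cell from P, and reverse-bump its entry up through P; the value ejected from row 1 is w(i).

So w = 3 2 1 4 5.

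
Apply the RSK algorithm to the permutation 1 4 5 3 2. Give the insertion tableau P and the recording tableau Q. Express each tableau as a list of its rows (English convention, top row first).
Insert each entry of the permutation into P by Schensted row insertion, recording in Q the position of each new cell.

Insert 1: appended to row 1. P = [[1]].
Insert 4: appended to row 1. P = [[1, 4]].
Insert 5: appended to row 1. P = [[1, 4, 5]].
Insert 3: 3 bumps 4 from row 1; 4 starts row 2. P = [[1, 3, 5], [4]].
Insert 2: 2 bumps 3 from row 1; 3 bumps 4 from row 2; 4 starts row 3. P = [[1, 2, 5], [3], [4]].

So P = [[1, 2, 5], [3], [4]], Q = [[1, 2, 3], [4], [5]].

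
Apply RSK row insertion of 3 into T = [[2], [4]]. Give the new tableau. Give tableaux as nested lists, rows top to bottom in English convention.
3 is larger than every entry of row 1, so it is appended to row 1. The new tableau is [[2, 3], [4]].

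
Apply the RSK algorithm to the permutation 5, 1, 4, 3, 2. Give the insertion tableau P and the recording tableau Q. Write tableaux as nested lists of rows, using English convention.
Insert each entry of the permutation into P by Schensted row insertion, recording in Q the position of each new cell.

Insert 5: appended to row 1. P = [[5]], Q = [[1]].
Insert 1: 1 bumps 5 from row 1; 5 starts row 2. P = [[1], [5]], Q = [[1], [2]].
Insert 4: appended to row 1. P = [[1, 4], [5]], Q = [[1, 3], [2]].
Insert 3: 3 bumps 4 from row 1; 4 bumps 5 from row 2; 5 starts row 3. P = [[1, 3], [4], [5]], Q = [[1, 3], [2], [4]].
Insert 2: 2 bumps 3 from row 1; 3 bumps 4 from row 2; 4 bumps 5 from row 3; 5 starts row 4. P = [[1, 2], [3], [4], [5]], Q = [[1, 3], [2], [4], [5]].

So P = [[1, 2], [3], [4], [5]], Q = [[1, 3], [2], [4], [5]].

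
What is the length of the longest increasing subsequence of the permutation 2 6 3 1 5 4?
3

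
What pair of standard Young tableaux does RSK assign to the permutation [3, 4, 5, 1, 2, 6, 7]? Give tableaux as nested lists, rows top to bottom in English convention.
P = [[1, 2, 5, 6, 7], [3, 4]], Q = [[1, 2, 3, 6, 7], [4, 5]]

Insert each entry of the permutation into P by Schensted row insertion, recording in Q the position of each new cell.

Insert 3: appended to row 1. P = [[3]], Q = [[1]].
Insert 4: appended to row 1. P = [[3, 4]], Q = [[1, 2]].
Insert 5: appended to row 1. P = [[3, 4, 5]], Q = [[1, 2, 3]].
Insert 1: 1 bumps 3 from row 1; 3 starts row 2. P = [[1, 4, 5], [3]], Q = [[1, 2, 3], [4]].
Insert 2: 2 bumps 4 from row 1; 4 appends to row 2. P = [[1, 2, 5], [3, 4]], Q = [[1, 2, 3], [4, 5]].
Insert 6: appended to row 1. P = [[1, 2, 5, 6], [3, 4]], Q = [[1, 2, 3, 6], [4, 5]].
Insert 7: appended to row 1. P = [[1, 2, 5, 6, 7], [3, 4]], Q = [[1, 2, 3, 6, 7], [4, 5]].

So P = [[1, 2, 5, 6, 7], [3, 4]], Q = [[1, 2, 3, 6, 7], [4, 5]].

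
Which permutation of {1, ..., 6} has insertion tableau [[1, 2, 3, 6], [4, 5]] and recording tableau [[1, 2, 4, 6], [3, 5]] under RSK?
1 4 2 5 3 6

Reverse the RSK construction: for i from n down to 1, find the cell of Q containing i, remove the entry at that cell from P, and reverse-bump it up through P; the value ejected from row 1 is w(i).

Step i=6: Q has 6 at row 1, column 4; remove that cell from P, ejecting 6. So w(6) = 6. P is now [[1, 2, 3], [4, 5]].
Step i=5: Q has 5 at row 2, column 2; remove 5 from row 2 of P and reverse-bump: 5 enters row 1 and ejects 3. So w(5) = 3. P is now [[1, 2, 5], [4]].
Step i=4: Q has 4 at row 1, column 3; remove that cell from P, ejecting 5. So w(4) = 5. P is now [[1, 2], [4]].
Step i=3: Q has 3 at row 2, column 1; remove 4 from row 2 of P and reverse-bump: 4 enters row 1 and ejects 2. So w(3) = 2. P is now [[1, 4]].
Step i=2: Q has 2 at row 1, column 2; remove that cell from P, ejecting 4. So w(2) = 4. P is now [[1]].
Step i=1: Q has 1 at row 1, column 1; remove that cell from P, ejecting 1. So w(1) = 1. P is now [].

So w = 1 4 2 5 3 6.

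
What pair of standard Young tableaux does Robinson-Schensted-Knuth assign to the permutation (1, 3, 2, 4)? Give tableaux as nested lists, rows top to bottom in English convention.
Insert each entry of the permutation into P by Schensted row insertion, recording in Q the position of each new cell.

Insert 1: appended to row 1. P = [[1]].
Insert 3: appended to row 1. P = [[1, 3]].
Insert 2: 2 bumps 3 from row 1; 3 starts row 2. P = [[1, 2], [3]].
Insert 4: appended to row 1. P = [[1, 2, 4], [3]].

So P = [[1, 2, 4], [3]], Q = [[1, 2, 4], [3]].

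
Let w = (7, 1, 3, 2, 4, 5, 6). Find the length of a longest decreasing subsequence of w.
3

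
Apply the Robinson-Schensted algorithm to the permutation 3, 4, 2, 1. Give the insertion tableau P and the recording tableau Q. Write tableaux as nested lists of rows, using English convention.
Insert each entry of the permutation into P by Schensted row insertion, recording in Q the position of each new cell.

Insert 3: appended to row 1. P = [[3]].
Insert 4: appended to row 1. P = [[3, 4]].
Insert 2: 2 bumps 3 from row 1; 3 starts row 2. P = [[2, 4], [3]].
Insert 1: 1 bumps 2 from row 1; 2 bumps 3 from row 2; 3 starts row 3. P = [[1, 4], [2], [3]].

So P = [[1, 4], [2], [3]], Q = [[1, 2], [3], [4]].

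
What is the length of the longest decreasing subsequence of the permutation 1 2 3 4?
1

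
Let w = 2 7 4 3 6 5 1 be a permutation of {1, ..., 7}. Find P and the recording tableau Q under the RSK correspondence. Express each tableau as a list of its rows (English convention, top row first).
P = [[1, 3, 5], [2, 6], [4], [7]], Q = [[1, 2, 5], [3, 6], [4], [7]]

Insert each entry of the permutation into P by Schensted row insertion, recording in Q the position of each new cell.

Insert 2: appended to row 1. P = [[2]], Q = [[1]].
Insert 7: appended to row 1. P = [[2, 7]], Q = [[1, 2]].
Insert 4: 4 bumps 7 from row 1; 7 starts row 2. P = [[2, 4], [7]], Q = [[1, 2], [3]].
Insert 3: 3 bumps 4 from row 1; 4 bumps 7 from row 2; 7 starts row 3. P = [[2, 3], [4], [7]], Q = [[1, 2], [3], [4]].
Insert 6: appended to row 1. P = [[2, 3, 6], [4], [7]], Q = [[1, 2, 5], [3], [4]].
Insert 5: 5 bumps 6 from row 1; 6 appends to row 2. P = [[2, 3, 5], [4, 6], [7]], Q = [[1, 2, 5], [3, 6], [4]].
Insert 1: 1 bumps 2 from row 1; 2 bumps 4 from row 2; 4 bumps 7 from row 3; 7 starts row 4. P = [[1, 3, 5], [2, 6], [4], [7]], Q = [[1, 2, 5], [3, 6], [4], [7]].

So P = [[1, 3, 5], [2, 6], [4], [7]], Q = [[1, 2, 5], [3, 6], [4], [7]].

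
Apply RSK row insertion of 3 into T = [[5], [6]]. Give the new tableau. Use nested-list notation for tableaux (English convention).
In row 1, 3 replaces 5 (the leftmost entry greater than 3); 5 is bumped to row 2. In row 2, 5 replaces 6 (the leftmost entry greater than 5); 6 is bumped to row 3. 6 starts a new row 3. The new tableau is [[3], [5], [6]].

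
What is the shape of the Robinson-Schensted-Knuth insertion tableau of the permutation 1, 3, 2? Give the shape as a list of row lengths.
[2, 1]

Row-insert each entry into an empty tableau.

After inserting 1: P = [[1]].
After inserting 3: P = [[1, 3]].
After inserting 2: P = [[1, 2], [3]].

The final insertion tableau P = [[1, 2], [3]] has shape [2, 1].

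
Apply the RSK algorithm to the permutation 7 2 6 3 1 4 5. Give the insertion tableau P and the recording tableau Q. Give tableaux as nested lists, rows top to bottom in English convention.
P = [[1, 3, 4, 5], [2], [6], [7]], Q = [[1, 3, 6, 7], [2], [4], [5]]

Insert each entry of the permutation into P by Schensted row insertion, recording in Q the position of each new cell.

Insert 7: appended to row 1. P = [[7]], Q = [[1]].
Insert 2: 2 bumps 7 from row 1; 7 starts row 2. P = [[2], [7]], Q = [[1], [2]].
Insert 6: appended to row 1. P = [[2, 6], [7]], Q = [[1, 3], [2]].
Insert 3: 3 bumps 6 from row 1; 6 bumps 7 from row 2; 7 starts row 3. P = [[2, 3], [6], [7]], Q = [[1, 3], [2], [4]].
Insert 1: 1 bumps 2 from row 1; 2 bumps 6 from row 2; 6 bumps 7 from row 3; 7 starts row 4. P = [[1, 3], [2], [6], [7]], Q = [[1, 3], [2], [4], [5]].
Insert 4: appended to row 1. P = [[1, 3, 4], [2], [6], [7]], Q = [[1, 3, 6], [2], [4], [5]].
Insert 5: appended to row 1. P = [[1, 3, 4, 5], [2], [6], [7]], Q = [[1, 3, 6, 7], [2], [4], [5]].

So P = [[1, 3, 4, 5], [2], [6], [7]], Q = [[1, 3, 6, 7], [2], [4], [5]].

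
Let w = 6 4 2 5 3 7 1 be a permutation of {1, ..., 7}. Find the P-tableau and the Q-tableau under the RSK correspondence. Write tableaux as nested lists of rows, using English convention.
P = [[1, 3, 7], [2, 5], [4], [6]], Q = [[1, 4, 6], [2, 5], [3], [7]]

Insert each entry of the permutation into P by Schensted row insertion, recording in Q the position of each new cell.

Insert 6: appended to row 1. P = [[6]], Q = [[1]].
Insert 4: 4 bumps 6 from row 1; 6 starts row 2. P = [[4], [6]], Q = [[1], [2]].
Insert 2: 2 bumps 4 from row 1; 4 bumps 6 from row 2; 6 starts row 3. P = [[2], [4], [6]], Q = [[1], [2], [3]].
Insert 5: appended to row 1. P = [[2, 5], [4], [6]], Q = [[1, 4], [2], [3]].
Insert 3: 3 bumps 5 from row 1; 5 appends to row 2. P = [[2, 3], [4, 5], [6]], Q = [[1, 4], [2, 5], [3]].
Insert 7: appended to row 1. P = [[2, 3, 7], [4, 5], [6]], Q = [[1, 4, 6], [2, 5], [3]].
Insert 1: 1 bumps 2 from row 1; 2 bumps 4 from row 2; 4 bumps 6 from row 3; 6 starts row 4. P = [[1, 3, 7], [2, 5], [4], [6]], Q = [[1, 4, 6], [2, 5], [3], [7]].

So P = [[1, 3, 7], [2, 5], [4], [6]], Q = [[1, 4, 6], [2, 5], [3], [7]].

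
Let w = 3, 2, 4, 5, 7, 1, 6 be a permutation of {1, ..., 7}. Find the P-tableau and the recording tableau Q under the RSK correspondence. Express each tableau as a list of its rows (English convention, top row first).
P = [[1, 4, 5, 6], [2, 7], [3]], Q = [[1, 3, 4, 5], [2, 7], [6]]

Insert each entry of the permutation into P by Schensted row insertion, recording in Q the position of each new cell.

Insert 3: appended to row 1. P = [[3]].
Insert 2: 2 bumps 3 from row 1; 3 starts row 2. P = [[2], [3]].
Insert 4: appended to row 1. P = [[2, 4], [3]].
Insert 5: appended to row 1. P = [[2, 4, 5], [3]].
Insert 7: appended to row 1. P = [[2, 4, 5, 7], [3]].
Insert 1: 1 bumps 2 from row 1; 2 bumps 3 from row 2; 3 starts row 3. P = [[1, 4, 5, 7], [2], [3]].
Insert 6: 6 bumps 7 from row 1; 7 appends to row 2. P = [[1, 4, 5, 6], [2, 7], [3]].

So P = [[1, 4, 5, 6], [2, 7], [3]], Q = [[1, 3, 4, 5], [2, 7], [6]].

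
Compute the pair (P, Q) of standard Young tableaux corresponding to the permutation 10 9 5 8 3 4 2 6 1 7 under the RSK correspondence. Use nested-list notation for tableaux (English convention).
P = [[1, 4, 6, 7], [2, 8], [3], [5], [9], [10]], Q = [[1, 4, 8, 10], [2, 6], [3], [5], [7], [9]]

Insert each entry of the permutation into P by Schensted row insertion, recording in Q the position of each new cell.

Insert 10: appended to row 1. P = [[10]], Q = [[1]].
Insert 9: 9 bumps 10 from row 1; 10 starts row 2. P = [[9], [10]], Q = [[1], [2]].
Insert 5: 5 bumps 9 from row 1; 9 bumps 10 from row 2; 10 starts row 3. P = [[5], [9], [10]], Q = [[1], [2], [3]].
Insert 8: appended to row 1. P = [[5, 8], [9], [10]], Q = [[1, 4], [2], [3]].
Insert 3: 3 bumps 5 from row 1; 5 bumps 9 from row 2; 9 bumps 10 from row 3; 10 starts row 4. P = [[3, 8], [5], [9], [10]], Q = [[1, 4], [2], [3], [5]].
Insert 4: 4 bumps 8 from row 1; 8 appends to row 2. P = [[3, 4], [5, 8], [9], [10]], Q = [[1, 4], [2, 6], [3], [5]].
Insert 2: 2 bumps 3 from row 1; 3 bumps 5 from row 2; 5 bumps 9 from row 3; 9 bumps 10 from row 4; 10 starts row 5. P = [[2, 4], [3, 8], [5], [9], [10]], Q = [[1, 4], [2, 6], [3], [5], [7]].
Insert 6: appended to row 1. P = [[2, 4, 6], [3, 8], [5], [9], [10]], Q = [[1, 4, 8], [2, 6], [3], [5], [7]].
Insert 1: 1 bumps 2 from row 1; 2 bumps 3 from row 2; 3 bumps 5 from row 3; 5 bumps 9 from row 4; 9 bumps 10 from row 5; 10 starts row 6. P = [[1, 4, 6], [2, 8], [3], [5], [9], [10]], Q = [[1, 4, 8], [2, 6], [3], [5], [7], [9]].
Insert 7: appended to row 1. P = [[1, 4, 6, 7], [2, 8], [3], [5], [9], [10]], Q = [[1, 4, 8, 10], [2, 6], [3], [5], [7], [9]].

So P = [[1, 4, 6, 7], [2, 8], [3], [5], [9], [10]], Q = [[1, 4, 8, 10], [2, 6], [3], [5], [7], [9]].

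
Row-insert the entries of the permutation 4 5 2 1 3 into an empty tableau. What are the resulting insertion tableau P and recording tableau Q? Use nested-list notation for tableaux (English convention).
P = [[1, 3], [2, 5], [4]], Q = [[1, 2], [3, 5], [4]]

Insert each entry of the permutation into P by Schensted row insertion, recording in Q the position of each new cell.

Insert 4: appended to row 1. P = [[4]].
Insert 5: appended to row 1. P = [[4, 5]].
Insert 2: 2 bumps 4 from row 1; 4 starts row 2. P = [[2, 5], [4]].
Insert 1: 1 bumps 2 from row 1; 2 bumps 4 from row 2; 4 starts row 3. P = [[1, 5], [2], [4]].
Insert 3: 3 bumps 5 from row 1; 5 appends to row 2. P = [[1, 3], [2, 5], [4]].

So P = [[1, 3], [2, 5], [4]], Q = [[1, 2], [3, 5], [4]].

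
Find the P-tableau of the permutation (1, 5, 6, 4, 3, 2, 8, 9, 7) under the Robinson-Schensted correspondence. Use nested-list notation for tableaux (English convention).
After inserting 1: P = [[1]].
After inserting 5: P = [[1, 5]].
After inserting 6: P = [[1, 5, 6]].
After inserting 4: P = [[1, 4, 6], [5]].
After inserting 3: P = [[1, 3, 6], [4], [5]].
After inserting 2: P = [[1, 2, 6], [3], [4], [5]].
After inserting 8: P = [[1, 2, 6, 8], [3], [4], [5]].
After inserting 9: P = [[1, 2, 6, 8, 9], [3], [4], [5]].
After inserting 7: P = [[1, 2, 6, 7, 9], [3, 8], [4], [5]].

So P = [[1, 2, 6, 7, 9], [3, 8], [4], [5]].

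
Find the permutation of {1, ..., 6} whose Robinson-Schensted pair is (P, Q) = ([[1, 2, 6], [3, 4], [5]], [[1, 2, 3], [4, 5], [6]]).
3 5 6 1 4 2

Reverse the RSK construction: for i from n down to 1, find the cell of Q containing i, remove the entry at that cell from P, and reverse-bump it up through P; the value ejected from row 1 is w(i).

Step i=6: Q has 6 at row 3, column 1; remove 5 from row 3 of P and reverse-bump: 5 enters row 2 and ejects 4; 4 enters row 1 and ejects 2. So w(6) = 2. P is now [[1, 4, 6], [3, 5]].
Step i=5: Q has 5 at row 2, column 2; remove 5 from row 2 of P and reverse-bump: 5 enters row 1 and ejects 4. So w(5) = 4. P is now [[1, 5, 6], [3]].
Step i=4: Q has 4 at row 2, column 1; remove 3 from row 2 of P and reverse-bump: 3 enters row 1 and ejects 1. So w(4) = 1. P is now [[3, 5, 6]].
Step i=3: Q has 3 at row 1, column 3; remove that cell from P, ejecting 6. So w(3) = 6. P is now [[3, 5]].
Step i=2: Q has 2 at row 1, column 2; remove that cell from P, ejecting 5. So w(2) = 5. P is now [[3]].
Step i=1: Q has 1 at row 1, column 1; remove that cell from P, ejecting 3. So w(1) = 3. P is now [].

So w = 3 5 6 1 4 2.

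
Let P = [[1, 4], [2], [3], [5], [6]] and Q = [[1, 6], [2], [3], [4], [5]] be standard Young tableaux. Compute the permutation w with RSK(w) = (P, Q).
6 5 3 2 1 4

Reverse the RSK construction: for i from n down to 1, find the cell of Q containing i, remove the entry at that cell from P, and reverse-bump it up through P; the value ejected from row 1 is w(i).

Step i=6: Q has 6 at row 1, column 2; remove that cell from P, ejecting 4. So w(6) = 4. P is now [[1], [2], [3], [5], [6]].
Step i=5: Q has 5 at row 5, column 1; remove 6 from row 5 of P and reverse-bump: 6 enters row 4 and ejects 5; 5 enters row 3 and ejects 3; 3 enters row 2 and ejects 2; 2 enters row 1 and ejects 1. So w(5) = 1. P is now [[2], [3], [5], [6]].
Step i=4: Q has 4 at row 4, column 1; remove 6 from row 4 of P and reverse-bump: 6 enters row 3 and ejects 5; 5 enters row 2 and ejects 3; 3 enters row 1 and ejects 2. So w(4) = 2. P is now [[3], [5], [6]].
Step i=3: Q has 3 at row 3, column 1; remove 6 from row 3 of P and reverse-bump: 6 enters row 2 and ejects 5; 5 enters row 1 and ejects 3. So w(3) = 3. P is now [[5], [6]].
Step i=2: Q has 2 at row 2, column 1; remove 6 from row 2 of P and reverse-bump: 6 enters row 1 and ejects 5. So w(2) = 5. P is now [[6]].
Step i=1: Q has 1 at row 1, column 1; remove that cell from P, ejecting 6. So w(1) = 6. P is now [].

So w = 6 5 3 2 1 4.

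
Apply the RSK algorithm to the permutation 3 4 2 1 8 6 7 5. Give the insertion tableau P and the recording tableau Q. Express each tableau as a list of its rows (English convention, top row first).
P = [[1, 4, 5, 7], [2, 6], [3, 8]], Q = [[1, 2, 5, 7], [3, 6], [4, 8]]

Insert each entry of the permutation into P by Schensted row insertion, recording in Q the position of each new cell.

Insert 3: appended to row 1. P = [[3]].
Insert 4: appended to row 1. P = [[3, 4]].
Insert 2: 2 bumps 3 from row 1; 3 starts row 2. P = [[2, 4], [3]].
Insert 1: 1 bumps 2 from row 1; 2 bumps 3 from row 2; 3 starts row 3. P = [[1, 4], [2], [3]].
Insert 8: appended to row 1. P = [[1, 4, 8], [2], [3]].
Insert 6: 6 bumps 8 from row 1; 8 appends to row 2. P = [[1, 4, 6], [2, 8], [3]].
Insert 7: appended to row 1. P = [[1, 4, 6, 7], [2, 8], [3]].
Insert 5: 5 bumps 6 from row 1; 6 bumps 8 from row 2; 8 appends to row 3. P = [[1, 4, 5, 7], [2, 6], [3, 8]].

So P = [[1, 4, 5, 7], [2, 6], [3, 8]], Q = [[1, 2, 5, 7], [3, 6], [4, 8]].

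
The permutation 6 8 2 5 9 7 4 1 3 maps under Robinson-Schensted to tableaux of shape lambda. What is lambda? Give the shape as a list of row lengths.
[3, 3, 2, 1]

RSK row insertion gives P = [[1, 3, 7], [2, 4, 9], [5, 8], [6]], which has shape [3, 3, 2, 1].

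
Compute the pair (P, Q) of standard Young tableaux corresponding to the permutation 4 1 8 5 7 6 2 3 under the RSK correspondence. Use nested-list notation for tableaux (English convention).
Insert each entry of the permutation into P by Schensted row insertion, recording in Q the position of each new cell.

Insert 4: appended to row 1. P = [[4]].
Insert 1: 1 bumps 4 from row 1; 4 starts row 2. P = [[1], [4]].
Insert 8: appended to row 1. P = [[1, 8], [4]].
Insert 5: 5 bumps 8 from row 1; 8 appends to row 2. P = [[1, 5], [4, 8]].
Insert 7: appended to row 1. P = [[1, 5, 7], [4, 8]].
Insert 6: 6 bumps 7 from row 1; 7 bumps 8 from row 2; 8 starts row 3. P = [[1, 5, 6], [4, 7], [8]].
Insert 2: 2 bumps 5 from row 1; 5 bumps 7 from row 2; 7 bumps 8 from row 3; 8 starts row 4. P = [[1, 2, 6], [4, 5], [7], [8]].
Insert 3: 3 bumps 6 from row 1; 6 appends to row 2. P = [[1, 2, 3], [4, 5, 6], [7], [8]].

So P = [[1, 2, 3], [4, 5, 6], [7], [8]], Q = [[1, 3, 5], [2, 4, 8], [6], [7]].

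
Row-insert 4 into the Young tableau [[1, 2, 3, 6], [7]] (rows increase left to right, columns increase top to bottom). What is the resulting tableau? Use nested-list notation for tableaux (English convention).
In row 1, 4 replaces 6 (the leftmost entry greater than 4); 6 is bumped to row 2. In row 2, 6 replaces 7 (the leftmost entry greater than 6); 7 is bumped to row 3. 7 starts a new row 3. The new tableau is [[1, 2, 3, 4], [6], [7]].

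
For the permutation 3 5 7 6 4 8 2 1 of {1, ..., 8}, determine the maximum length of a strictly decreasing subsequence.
5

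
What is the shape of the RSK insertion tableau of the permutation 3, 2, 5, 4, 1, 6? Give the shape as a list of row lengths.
[3, 2, 1]

Row-insert each entry into an empty tableau.

After inserting 3: P = [[3]].
After inserting 2: P = [[2], [3]].
After inserting 5: P = [[2, 5], [3]].
After inserting 4: P = [[2, 4], [3, 5]].
After inserting 1: P = [[1, 4], [2, 5], [3]].
After inserting 6: P = [[1, 4, 6], [2, 5], [3]].

The final insertion tableau P = [[1, 4, 6], [2, 5], [3]] has shape [3, 2, 1].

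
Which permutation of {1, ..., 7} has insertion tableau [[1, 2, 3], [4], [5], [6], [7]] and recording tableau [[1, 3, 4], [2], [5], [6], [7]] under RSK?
Reverse RSK: for i = n, n-1, ..., 1, locate i in Q, remove the corresponding corner cell from P, and reverse-bump its entry up through P; the value ejected from row 1 is w(i).

So w = 7 1 2 6 5 4 3.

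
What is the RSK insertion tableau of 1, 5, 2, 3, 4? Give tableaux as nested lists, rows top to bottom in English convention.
P = [[1, 2, 3, 4], [5]]

Insert 1: appended to row 1. P = [[1]].
Insert 5: appended to row 1. P = [[1, 5]].
Insert 2: 2 bumps 5 from row 1; 5 starts row 2. P = [[1, 2], [5]].
Insert 3: appended to row 1. P = [[1, 2, 3], [5]].
Insert 4: appended to row 1. P = [[1, 2, 3, 4], [5]].

So P = [[1, 2, 3, 4], [5]].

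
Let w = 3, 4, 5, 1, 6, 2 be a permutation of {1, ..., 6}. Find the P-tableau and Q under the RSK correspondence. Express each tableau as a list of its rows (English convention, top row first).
P = [[1, 2, 5, 6], [3, 4]], Q = [[1, 2, 3, 5], [4, 6]]

Insert each entry of the permutation into P by Schensted row insertion, recording in Q the position of each new cell.

Insert 3: appended to row 1. P = [[3]], Q = [[1]].
Insert 4: appended to row 1. P = [[3, 4]], Q = [[1, 2]].
Insert 5: appended to row 1. P = [[3, 4, 5]], Q = [[1, 2, 3]].
Insert 1: 1 bumps 3 from row 1; 3 starts row 2. P = [[1, 4, 5], [3]], Q = [[1, 2, 3], [4]].
Insert 6: appended to row 1. P = [[1, 4, 5, 6], [3]], Q = [[1, 2, 3, 5], [4]].
Insert 2: 2 bumps 4 from row 1; 4 appends to row 2. P = [[1, 2, 5, 6], [3, 4]], Q = [[1, 2, 3, 5], [4, 6]].

So P = [[1, 2, 5, 6], [3, 4]], Q = [[1, 2, 3, 5], [4, 6]].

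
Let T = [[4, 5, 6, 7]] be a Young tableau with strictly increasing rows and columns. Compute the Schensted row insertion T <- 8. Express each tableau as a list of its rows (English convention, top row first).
8 is larger than every entry of row 1, so it is appended to row 1. The new tableau is [[4, 5, 6, 7, 8]].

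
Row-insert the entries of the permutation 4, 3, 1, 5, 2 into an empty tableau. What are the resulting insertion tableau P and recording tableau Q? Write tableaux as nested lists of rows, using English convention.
Insert each entry of the permutation into P by Schensted row insertion, recording in Q the position of each new cell.

Insert 4: appended to row 1. P = [[4]].
Insert 3: 3 bumps 4 from row 1; 4 starts row 2. P = [[3], [4]].
Insert 1: 1 bumps 3 from row 1; 3 bumps 4 from row 2; 4 starts row 3. P = [[1], [3], [4]].
Insert 5: appended to row 1. P = [[1, 5], [3], [4]].
Insert 2: 2 bumps 5 from row 1; 5 appends to row 2. P = [[1, 2], [3, 5], [4]].

So P = [[1, 2], [3, 5], [4]], Q = [[1, 4], [2, 5], [3]].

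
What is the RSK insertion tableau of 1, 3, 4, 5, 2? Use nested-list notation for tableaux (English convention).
P = [[1, 2, 4, 5], [3]]

Insert 1: appended to row 1. P = [[1]].
Insert 3: appended to row 1. P = [[1, 3]].
Insert 4: appended to row 1. P = [[1, 3, 4]].
Insert 5: appended to row 1. P = [[1, 3, 4, 5]].
Insert 2: 2 bumps 3 from row 1; 3 starts row 2. P = [[1, 2, 4, 5], [3]].

So P = [[1, 2, 4, 5], [3]].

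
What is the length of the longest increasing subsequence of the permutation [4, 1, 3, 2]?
2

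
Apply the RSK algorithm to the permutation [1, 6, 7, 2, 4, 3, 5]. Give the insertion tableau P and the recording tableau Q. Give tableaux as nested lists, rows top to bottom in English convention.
P = [[1, 2, 3, 5], [4, 7], [6]], Q = [[1, 2, 3, 7], [4, 5], [6]]

Insert each entry of the permutation into P by Schensted row insertion, recording in Q the position of each new cell.

Insert 1: appended to row 1. P = [[1]], Q = [[1]].
Insert 6: appended to row 1. P = [[1, 6]], Q = [[1, 2]].
Insert 7: appended to row 1. P = [[1, 6, 7]], Q = [[1, 2, 3]].
Insert 2: 2 bumps 6 from row 1; 6 starts row 2. P = [[1, 2, 7], [6]], Q = [[1, 2, 3], [4]].
Insert 4: 4 bumps 7 from row 1; 7 appends to row 2. P = [[1, 2, 4], [6, 7]], Q = [[1, 2, 3], [4, 5]].
Insert 3: 3 bumps 4 from row 1; 4 bumps 6 from row 2; 6 starts row 3. P = [[1, 2, 3], [4, 7], [6]], Q = [[1, 2, 3], [4, 5], [6]].
Insert 5: appended to row 1. P = [[1, 2, 3, 5], [4, 7], [6]], Q = [[1, 2, 3, 7], [4, 5], [6]].

So P = [[1, 2, 3, 5], [4, 7], [6]], Q = [[1, 2, 3, 7], [4, 5], [6]].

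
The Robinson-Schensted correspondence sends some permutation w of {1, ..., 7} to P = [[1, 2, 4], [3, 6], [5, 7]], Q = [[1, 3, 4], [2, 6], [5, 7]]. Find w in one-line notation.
Reverse the RSK construction: for i from n down to 1, find the cell of Q containing i, remove the entry at that cell from P, and reverse-bump it up through P; the value ejected from row 1 is w(i).

Step i=7: Q has 7 at row 3, column 2; remove 7 from row 3 of P and reverse-bump: 7 enters row 2 and ejects 6; 6 enters row 1 and ejects 4. So w(7) = 4. P is now [[1, 2, 6], [3, 7], [5]].
Step i=6: Q has 6 at row 2, column 2; remove 7 from row 2 of P and reverse-bump: 7 enters row 1 and ejects 6. So w(6) = 6. P is now [[1, 2, 7], [3], [5]].
Step i=5: Q has 5 at row 3, column 1; remove 5 from row 3 of P and reverse-bump: 5 enters row 2 and ejects 3; 3 enters row 1 and ejects 2. So w(5) = 2. P is now [[1, 3, 7], [5]].
Step i=4: Q has 4 at row 1, column 3; remove that cell from P, ejecting 7. So w(4) = 7. P is now [[1, 3], [5]].
Step i=3: Q has 3 at row 1, column 2; remove that cell from P, ejecting 3. So w(3) = 3. P is now [[1], [5]].
Step i=2: Q has 2 at row 2, column 1; remove 5 from row 2 of P and reverse-bump: 5 enters row 1 and ejects 1. So w(2) = 1. P is now [[5]].
Step i=1: Q has 1 at row 1, column 1; remove that cell from P, ejecting 5. So w(1) = 5. P is now [].

So w = 5 1 3 7 2 6 4.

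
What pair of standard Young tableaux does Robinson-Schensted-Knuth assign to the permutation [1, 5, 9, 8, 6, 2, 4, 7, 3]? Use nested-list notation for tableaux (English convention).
P = [[1, 2, 3, 7], [4, 6], [5], [8], [9]], Q = [[1, 2, 3, 8], [4, 7], [5], [6], [9]]

Insert each entry of the permutation into P by Schensted row insertion, recording in Q the position of each new cell.

Insert 1: appended to row 1. P = [[1]].
Insert 5: appended to row 1. P = [[1, 5]].
Insert 9: appended to row 1. P = [[1, 5, 9]].
Insert 8: 8 bumps 9 from row 1; 9 starts row 2. P = [[1, 5, 8], [9]].
Insert 6: 6 bumps 8 from row 1; 8 bumps 9 from row 2; 9 starts row 3. P = [[1, 5, 6], [8], [9]].
Insert 2: 2 bumps 5 from row 1; 5 bumps 8 from row 2; 8 bumps 9 from row 3; 9 starts row 4. P = [[1, 2, 6], [5], [8], [9]].
Insert 4: 4 bumps 6 from row 1; 6 appends to row 2. P = [[1, 2, 4], [5, 6], [8], [9]].
Insert 7: appended to row 1. P = [[1, 2, 4, 7], [5, 6], [8], [9]].
Insert 3: 3 bumps 4 from row 1; 4 bumps 5 from row 2; 5 bumps 8 from row 3; 8 bumps 9 from row 4; 9 starts row 5. P = [[1, 2, 3, 7], [4, 6], [5], [8], [9]].

So P = [[1, 2, 3, 7], [4, 6], [5], [8], [9]], Q = [[1, 2, 3, 8], [4, 7], [5], [6], [9]].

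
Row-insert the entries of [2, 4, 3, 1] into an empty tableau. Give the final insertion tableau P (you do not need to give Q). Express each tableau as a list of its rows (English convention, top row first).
P = [[1, 3], [2], [4]]

Insert 2: appended to row 1. P = [[2]].
Insert 4: appended to row 1. P = [[2, 4]].
Insert 3: 3 bumps 4 from row 1; 4 starts row 2. P = [[2, 3], [4]].
Insert 1: 1 bumps 2 from row 1; 2 bumps 4 from row 2; 4 starts row 3. P = [[1, 3], [2], [4]].

So P = [[1, 3], [2], [4]].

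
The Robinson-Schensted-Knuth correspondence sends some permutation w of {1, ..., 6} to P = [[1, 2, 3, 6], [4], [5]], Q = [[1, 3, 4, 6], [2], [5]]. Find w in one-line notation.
Reverse the RSK construction: for i from n down to 1, find the cell of Q containing i, remove the entry at that cell from P, and reverse-bump it up through P; the value ejected from row 1 is w(i).

Step i=6: Q has 6 at row 1, column 4; remove that cell from P, ejecting 6. So w(6) = 6. P is now [[1, 2, 3], [4], [5]].
Step i=5: Q has 5 at row 3, column 1; remove 5 from row 3 of P and reverse-bump: 5 enters row 2 and ejects 4; 4 enters row 1 and ejects 3. So w(5) = 3. P is now [[1, 2, 4], [5]].
Step i=4: Q has 4 at row 1, column 3; remove that cell from P, ejecting 4. So w(4) = 4. P is now [[1, 2], [5]].
Step i=3: Q has 3 at row 1, column 2; remove that cell from P, ejecting 2. So w(3) = 2. P is now [[1], [5]].
Step i=2: Q has 2 at row 2, column 1; remove 5 from row 2 of P and reverse-bump: 5 enters row 1 and ejects 1. So w(2) = 1. P is now [[5]].
Step i=1: Q has 1 at row 1, column 1; remove that cell from P, ejecting 5. So w(1) = 5. P is now [].

So w = 5 1 2 4 3 6.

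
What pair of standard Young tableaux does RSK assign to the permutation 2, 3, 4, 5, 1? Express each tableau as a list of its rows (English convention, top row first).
Insert each entry of the permutation into P by Schensted row insertion, recording in Q the position of each new cell.

Insert 2: appended to row 1. P = [[2]], Q = [[1]].
Insert 3: appended to row 1. P = [[2, 3]], Q = [[1, 2]].
Insert 4: appended to row 1. P = [[2, 3, 4]], Q = [[1, 2, 3]].
Insert 5: appended to row 1. P = [[2, 3, 4, 5]], Q = [[1, 2, 3, 4]].
Insert 1: 1 bumps 2 from row 1; 2 starts row 2. P = [[1, 3, 4, 5], [2]], Q = [[1, 2, 3, 4], [5]].

So P = [[1, 3, 4, 5], [2]], Q = [[1, 2, 3, 4], [5]].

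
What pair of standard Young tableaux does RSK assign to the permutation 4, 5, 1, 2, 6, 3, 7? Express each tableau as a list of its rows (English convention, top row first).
Insert each entry of the permutation into P by Schensted row insertion, recording in Q the position of each new cell.

Insert 4: appended to row 1. P = [[4]], Q = [[1]].
Insert 5: appended to row 1. P = [[4, 5]], Q = [[1, 2]].
Insert 1: 1 bumps 4 from row 1; 4 starts row 2. P = [[1, 5], [4]], Q = [[1, 2], [3]].
Insert 2: 2 bumps 5 from row 1; 5 appends to row 2. P = [[1, 2], [4, 5]], Q = [[1, 2], [3, 4]].
Insert 6: appended to row 1. P = [[1, 2, 6], [4, 5]], Q = [[1, 2, 5], [3, 4]].
Insert 3: 3 bumps 6 from row 1; 6 appends to row 2. P = [[1, 2, 3], [4, 5, 6]], Q = [[1, 2, 5], [3, 4, 6]].
Insert 7: appended to row 1. P = [[1, 2, 3, 7], [4, 5, 6]], Q = [[1, 2, 5, 7], [3, 4, 6]].

So P = [[1, 2, 3, 7], [4, 5, 6]], Q = [[1, 2, 5, 7], [3, 4, 6]].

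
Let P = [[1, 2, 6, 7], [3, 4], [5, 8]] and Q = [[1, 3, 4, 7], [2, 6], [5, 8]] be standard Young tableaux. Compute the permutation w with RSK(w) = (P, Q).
5 3 4 8 1 6 7 2

Reverse the RSK construction: for i from n down to 1, find the cell of Q containing i, remove the entry at that cell from P, and reverse-bump it up through P; the value ejected from row 1 is w(i).

Step i=8: Q has 8 at row 3, column 2; remove 8 from row 3 of P and reverse-bump: 8 enters row 2 and ejects 4; 4 enters row 1 and ejects 2. So w(8) = 2. P is now [[1, 4, 6, 7], [3, 8], [5]].
Step i=7: Q has 7 at row 1, column 4; remove that cell from P, ejecting 7. So w(7) = 7. P is now [[1, 4, 6], [3, 8], [5]].
Step i=6: Q has 6 at row 2, column 2; remove 8 from row 2 of P and reverse-bump: 8 enters row 1 and ejects 6. So w(6) = 6. P is now [[1, 4, 8], [3], [5]].
Step i=5: Q has 5 at row 3, column 1; remove 5 from row 3 of P and reverse-bump: 5 enters row 2 and ejects 3; 3 enters row 1 and ejects 1. So w(5) = 1. P is now [[3, 4, 8], [5]].
Step i=4: Q has 4 at row 1, column 3; remove that cell from P, ejecting 8. So w(4) = 8. P is now [[3, 4], [5]].
Step i=3: Q has 3 at row 1, column 2; remove that cell from P, ejecting 4. So w(3) = 4. P is now [[3], [5]].
Step i=2: Q has 2 at row 2, column 1; remove 5 from row 2 of P and reverse-bump: 5 enters row 1 and ejects 3. So w(2) = 3. P is now [[5]].
Step i=1: Q has 1 at row 1, column 1; remove that cell from P, ejecting 5. So w(1) = 5. P is now [].

So w = 5 3 4 8 1 6 7 2.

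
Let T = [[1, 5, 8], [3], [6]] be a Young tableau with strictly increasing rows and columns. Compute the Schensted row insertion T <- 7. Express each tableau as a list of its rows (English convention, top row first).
[[1, 5, 7], [3, 8], [6]]

In row 1, 7 replaces 8 (the leftmost entry greater than 7); 8 is bumped to row 2. 8 is appended to row 2. The new tableau is [[1, 5, 7], [3, 8], [6]].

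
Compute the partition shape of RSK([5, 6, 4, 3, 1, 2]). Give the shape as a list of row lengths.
Row-insert each entry into an empty tableau.

After inserting 5: P = [[5]].
After inserting 6: P = [[5, 6]].
After inserting 4: P = [[4, 6], [5]].
After inserting 3: P = [[3, 6], [4], [5]].
After inserting 1: P = [[1, 6], [3], [4], [5]].
After inserting 2: P = [[1, 2], [3, 6], [4], [5]].

The final insertion tableau P = [[1, 2], [3, 6], [4], [5]] has shape [2, 2, 1, 1].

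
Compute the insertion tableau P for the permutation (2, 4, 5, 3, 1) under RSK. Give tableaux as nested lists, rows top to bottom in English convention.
P = [[1, 3, 5], [2], [4]]

Insert 2: appended to row 1. P = [[2]].
Insert 4: appended to row 1. P = [[2, 4]].
Insert 5: appended to row 1. P = [[2, 4, 5]].
Insert 3: 3 bumps 4 from row 1; 4 starts row 2. P = [[2, 3, 5], [4]].
Insert 1: 1 bumps 2 from row 1; 2 bumps 4 from row 2; 4 starts row 3. P = [[1, 3, 5], [2], [4]].

So P = [[1, 3, 5], [2], [4]].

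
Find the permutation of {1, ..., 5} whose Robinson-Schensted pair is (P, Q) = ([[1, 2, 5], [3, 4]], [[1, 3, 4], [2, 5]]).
Reverse the RSK construction: for i from n down to 1, find the cell of Q containing i, remove the entry at that cell from P, and reverse-bump it up through P; the value ejected from row 1 is w(i).

Step i=5: Q has 5 at row 2, column 2; remove 4 from row 2 of P and reverse-bump: 4 enters row 1 and ejects 2. So w(5) = 2. P is now [[1, 4, 5], [3]].
Step i=4: Q has 4 at row 1, column 3; remove that cell from P, ejecting 5. So w(4) = 5. P is now [[1, 4], [3]].
Step i=3: Q has 3 at row 1, column 2; remove that cell from P, ejecting 4. So w(3) = 4. P is now [[1], [3]].
Step i=2: Q has 2 at row 2, column 1; remove 3 from row 2 of P and reverse-bump: 3 enters row 1 and ejects 1. So w(2) = 1. P is now [[3]].
Step i=1: Q has 1 at row 1, column 1; remove that cell from P, ejecting 3. So w(1) = 3. P is now [].

So w = 3 1 4 5 2.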